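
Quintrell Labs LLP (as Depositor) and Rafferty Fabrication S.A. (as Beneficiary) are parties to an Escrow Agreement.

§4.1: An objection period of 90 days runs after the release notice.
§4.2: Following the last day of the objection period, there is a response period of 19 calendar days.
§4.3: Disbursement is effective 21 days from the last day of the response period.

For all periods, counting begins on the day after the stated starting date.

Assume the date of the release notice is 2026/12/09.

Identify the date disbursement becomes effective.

2027/04/18

Adding 90 calendar days to 2026/12/09 gives 2027/03/09, which is the last day of the objection period.
Adding 19 calendar days to 2027/03/09 gives 2027/03/28, which is the last day of the response period.
The date disbursement becomes effective: 2027/03/28 + 21 days = 2027/04/18.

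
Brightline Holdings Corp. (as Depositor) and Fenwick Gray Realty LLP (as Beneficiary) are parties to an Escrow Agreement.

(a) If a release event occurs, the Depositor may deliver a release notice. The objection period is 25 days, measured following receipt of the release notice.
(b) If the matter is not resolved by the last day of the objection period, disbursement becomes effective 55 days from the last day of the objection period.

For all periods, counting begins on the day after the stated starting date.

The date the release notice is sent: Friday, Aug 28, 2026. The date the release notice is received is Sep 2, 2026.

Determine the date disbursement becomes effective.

The last day of the objection period: 25 calendar days after Sep 2, 2026 is Sep 27, 2026.
The date disbursement becomes effective: Sep 27, 2026 + 55 days = Nov 21, 2026.

Nov 21, 2026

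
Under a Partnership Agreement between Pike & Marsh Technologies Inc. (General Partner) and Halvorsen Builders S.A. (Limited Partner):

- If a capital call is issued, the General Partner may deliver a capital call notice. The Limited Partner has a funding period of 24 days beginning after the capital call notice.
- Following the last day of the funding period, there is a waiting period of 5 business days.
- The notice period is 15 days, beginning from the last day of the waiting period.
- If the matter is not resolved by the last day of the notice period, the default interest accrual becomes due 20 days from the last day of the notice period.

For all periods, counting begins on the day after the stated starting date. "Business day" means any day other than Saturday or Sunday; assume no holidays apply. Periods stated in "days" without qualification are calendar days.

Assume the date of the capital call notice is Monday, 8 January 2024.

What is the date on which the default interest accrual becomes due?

The last day of the funding period: 8 January 2024 + 24 days = 1 February 2024.
The last day of the waiting period: counting 5 business days from Thursday, 1 February 2024 (Feb 2, Feb 5, Feb 6, Feb 7, Feb 8, skipping weekends) reaches Thursday, 8 February 2024.
Adding 15 calendar days to 8 February 2024 gives 23 February 2024, which is the last day of the notice period.
The date on which the default interest accrual becomes due: 23 February 2024 + 20 days = 14 March 2024.

14 March 2024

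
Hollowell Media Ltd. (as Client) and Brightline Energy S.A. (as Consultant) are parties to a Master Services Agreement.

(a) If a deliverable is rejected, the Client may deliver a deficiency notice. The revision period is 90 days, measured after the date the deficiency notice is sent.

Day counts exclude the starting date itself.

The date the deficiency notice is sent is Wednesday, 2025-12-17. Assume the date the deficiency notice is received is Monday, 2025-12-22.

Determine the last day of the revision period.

2026-03-17

Adding 90 calendar days to 2025-12-17 gives 2026-03-17, which is the last day of the revision period.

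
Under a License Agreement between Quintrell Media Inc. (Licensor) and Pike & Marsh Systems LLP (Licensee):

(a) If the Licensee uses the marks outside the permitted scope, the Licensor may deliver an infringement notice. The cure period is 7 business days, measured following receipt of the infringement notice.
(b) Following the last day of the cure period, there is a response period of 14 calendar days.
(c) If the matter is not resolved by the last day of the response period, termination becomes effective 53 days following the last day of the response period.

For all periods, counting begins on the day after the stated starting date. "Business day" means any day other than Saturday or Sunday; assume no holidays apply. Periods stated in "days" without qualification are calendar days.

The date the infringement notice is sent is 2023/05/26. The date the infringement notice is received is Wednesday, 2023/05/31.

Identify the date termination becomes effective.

From Wednesday, 2023/05/31, 7 business days (Jun 1, Jun 2, Jun 5, Jun 6, Jun 7, Jun 8, Jun 9, skipping weekends) brings us to Friday, 2023/06/09, which is the last day of the cure period.
Adding 14 calendar days to 2023/06/09 gives 2023/06/23, which is the last day of the response period.
The date termination becomes effective: 53 calendar days after 2023/06/23 is 2023/08/15.

2023/08/15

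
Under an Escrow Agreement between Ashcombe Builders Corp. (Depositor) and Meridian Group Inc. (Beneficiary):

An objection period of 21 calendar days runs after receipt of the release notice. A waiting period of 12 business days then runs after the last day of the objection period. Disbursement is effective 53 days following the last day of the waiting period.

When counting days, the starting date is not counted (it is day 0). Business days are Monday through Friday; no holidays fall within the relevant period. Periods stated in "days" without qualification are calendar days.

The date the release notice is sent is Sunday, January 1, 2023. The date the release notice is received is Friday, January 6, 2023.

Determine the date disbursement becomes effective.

April 8, 2023

The last day of the objection period: 21 calendar days after January 6, 2023 is January 27, 2023.
The last day of the waiting period: 12 business days after Friday, January 27, 2023, skipping weekends — Jan 30, Jan 31, Feb 1, Feb 2, …, Feb 10, Feb 13, Feb 14 — lands on Tuesday, February 14, 2023.
The date disbursement becomes effective: February 14, 2023 + 53 days = April 8, 2023.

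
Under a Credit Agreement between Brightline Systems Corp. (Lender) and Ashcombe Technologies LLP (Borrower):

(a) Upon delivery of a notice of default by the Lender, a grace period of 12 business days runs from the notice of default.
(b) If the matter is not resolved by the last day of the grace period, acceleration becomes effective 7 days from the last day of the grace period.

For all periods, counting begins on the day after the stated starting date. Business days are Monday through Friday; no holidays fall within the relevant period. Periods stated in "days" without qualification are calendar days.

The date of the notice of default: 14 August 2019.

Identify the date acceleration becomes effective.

The last day of the grace period: counting 12 business days from Wednesday, 14 August 2019 (Aug 15, Aug 16, Aug 19, Aug 20, …, Aug 28, Aug 29, Aug 30, skipping weekends) reaches Friday, 30 August 2019.
Adding 7 calendar days to 30 August 2019 gives 6 September 2019, which is the date acceleration becomes effective.

6 September 2019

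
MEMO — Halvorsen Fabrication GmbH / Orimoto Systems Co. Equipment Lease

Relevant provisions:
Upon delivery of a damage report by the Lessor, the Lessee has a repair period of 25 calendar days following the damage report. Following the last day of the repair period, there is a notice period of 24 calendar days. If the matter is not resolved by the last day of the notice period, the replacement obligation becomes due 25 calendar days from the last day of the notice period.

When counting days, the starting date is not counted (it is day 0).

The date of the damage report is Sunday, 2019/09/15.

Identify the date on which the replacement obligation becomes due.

The last day of the repair period: 25 calendar days after 2019/09/15 is 2019/10/10.
Adding 24 calendar days to 2019/10/10 gives 2019/11/03, which is the last day of the notice period.
Adding 25 calendar days to 2019/11/03 gives 2019/11/28, which is the date on which the replacement obligation becomes due.

2019/11/28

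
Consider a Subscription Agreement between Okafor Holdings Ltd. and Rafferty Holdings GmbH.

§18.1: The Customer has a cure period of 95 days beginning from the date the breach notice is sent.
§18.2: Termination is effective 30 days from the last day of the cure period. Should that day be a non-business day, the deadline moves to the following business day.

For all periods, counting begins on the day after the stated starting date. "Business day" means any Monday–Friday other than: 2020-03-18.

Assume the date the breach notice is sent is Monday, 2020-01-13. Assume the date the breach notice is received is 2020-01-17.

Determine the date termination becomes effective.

The last day of the cure period: 95 calendar days after 2020-01-13 is 2020-04-17.
The date termination becomes effective: 2020-04-17 + 30 days = 2020-05-17. That falls on a Sunday, so it rolls to the next business day, Monday, 2020-05-18.

2020-05-18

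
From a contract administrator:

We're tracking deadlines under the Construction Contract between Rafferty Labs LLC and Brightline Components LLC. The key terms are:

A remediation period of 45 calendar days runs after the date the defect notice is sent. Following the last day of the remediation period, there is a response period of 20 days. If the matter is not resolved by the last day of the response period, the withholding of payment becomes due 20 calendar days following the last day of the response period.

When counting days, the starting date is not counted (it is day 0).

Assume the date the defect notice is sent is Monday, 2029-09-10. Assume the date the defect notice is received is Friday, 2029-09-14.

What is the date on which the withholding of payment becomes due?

2029-12-04

The last day of the remediation period: 45 calendar days after 2029-09-10 is 2029-10-25.
The last day of the response period: 20 calendar days after 2029-10-25 is 2029-11-14.
The date on which the withholding of payment becomes due: 20 calendar days after 2029-11-14 is 2029-12-04.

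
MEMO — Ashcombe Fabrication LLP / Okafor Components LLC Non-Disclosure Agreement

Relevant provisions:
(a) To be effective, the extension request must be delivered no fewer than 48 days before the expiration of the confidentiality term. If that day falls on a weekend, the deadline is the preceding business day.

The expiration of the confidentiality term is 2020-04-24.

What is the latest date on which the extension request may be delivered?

2020-03-06

2020-04-24 minus 48 days is 2020-03-07. That is a Saturday, so the deadline moves back to Friday, 2020-03-06.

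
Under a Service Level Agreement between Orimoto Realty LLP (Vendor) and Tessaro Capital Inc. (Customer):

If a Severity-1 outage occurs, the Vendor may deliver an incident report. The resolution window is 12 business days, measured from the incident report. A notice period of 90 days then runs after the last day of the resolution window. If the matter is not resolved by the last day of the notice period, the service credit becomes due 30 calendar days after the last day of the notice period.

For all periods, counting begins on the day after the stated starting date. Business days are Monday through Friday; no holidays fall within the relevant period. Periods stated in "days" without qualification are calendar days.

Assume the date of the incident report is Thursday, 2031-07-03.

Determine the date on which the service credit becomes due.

The last day of the resolution window: counting 12 business days from Thursday, 2031-07-03 (Jul 4, Jul 7, Jul 8, Jul 9, …, Jul 17, Jul 18, Jul 21, skipping weekends) reaches Monday, 2031-07-21.
Adding 90 calendar days to 2031-07-21 gives 2031-10-19, which is the last day of the notice period.
Adding 30 calendar days to 2031-10-19 gives 2031-11-18, which is the date on which the service credit becomes due.

2031-11-18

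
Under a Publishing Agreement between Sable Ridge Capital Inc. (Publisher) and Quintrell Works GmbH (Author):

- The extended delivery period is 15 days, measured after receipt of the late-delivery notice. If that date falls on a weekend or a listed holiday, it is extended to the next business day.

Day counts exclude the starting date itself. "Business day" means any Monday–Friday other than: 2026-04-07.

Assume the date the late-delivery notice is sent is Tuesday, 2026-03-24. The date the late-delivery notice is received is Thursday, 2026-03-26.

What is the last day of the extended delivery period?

2026-04-10

The last day of the extended delivery period: 2026-03-26 + 15 days = 2026-04-10. 2026-04-10 is a Friday and is not a listed holiday, so no roll-forward applies.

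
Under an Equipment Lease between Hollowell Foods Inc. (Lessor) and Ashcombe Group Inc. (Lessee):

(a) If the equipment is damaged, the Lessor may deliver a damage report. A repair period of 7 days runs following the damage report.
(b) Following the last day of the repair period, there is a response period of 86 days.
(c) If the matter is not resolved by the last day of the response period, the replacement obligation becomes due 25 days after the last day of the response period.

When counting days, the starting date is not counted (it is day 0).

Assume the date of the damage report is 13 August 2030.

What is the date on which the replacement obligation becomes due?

Adding 7 calendar days to 13 August 2030 gives 20 August 2030, which is the last day of the repair period.
The last day of the response period: 20 August 2030 + 86 days = 14 November 2030.
Adding 25 calendar days to 14 November 2030 gives 9 December 2030, which is the date on which the replacement obligation becomes due.

9 December 2030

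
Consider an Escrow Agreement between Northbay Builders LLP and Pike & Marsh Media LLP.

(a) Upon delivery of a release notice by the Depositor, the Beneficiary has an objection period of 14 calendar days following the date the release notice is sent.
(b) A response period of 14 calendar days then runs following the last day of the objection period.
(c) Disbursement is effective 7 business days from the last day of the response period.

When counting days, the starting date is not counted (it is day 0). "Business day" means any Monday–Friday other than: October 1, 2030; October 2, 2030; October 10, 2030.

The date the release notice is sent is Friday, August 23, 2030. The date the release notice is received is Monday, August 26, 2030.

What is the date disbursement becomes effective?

October 3, 2030

The last day of the objection period: 14 calendar days after August 23, 2030 is September 6, 2030.
The last day of the response period: September 6, 2030 + 14 days = September 20, 2030.
The date disbursement becomes effective: counting 7 business days from Friday, September 20, 2030 (Sep 23, Sep 24, Sep 25, Sep 26, Sep 27, Sep 30, Oct 3, skipping weekends and the listed holidays on Oct 1, Oct 2) reaches Thursday, October 3, 2030.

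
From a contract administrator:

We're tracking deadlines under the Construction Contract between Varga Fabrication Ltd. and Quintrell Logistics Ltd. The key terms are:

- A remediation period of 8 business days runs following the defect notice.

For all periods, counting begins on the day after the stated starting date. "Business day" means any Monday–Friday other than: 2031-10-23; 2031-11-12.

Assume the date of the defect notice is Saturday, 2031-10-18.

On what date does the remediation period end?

The last day of the remediation period: 8 business days after Saturday, 2031-10-18, skipping weekends and the listed holiday on Oct 23 — Oct 20, Oct 21, Oct 22, Oct 24, Oct 27, Oct 28, Oct 29, Oct 30 — lands on Thursday, 2031-10-30.

2031-10-30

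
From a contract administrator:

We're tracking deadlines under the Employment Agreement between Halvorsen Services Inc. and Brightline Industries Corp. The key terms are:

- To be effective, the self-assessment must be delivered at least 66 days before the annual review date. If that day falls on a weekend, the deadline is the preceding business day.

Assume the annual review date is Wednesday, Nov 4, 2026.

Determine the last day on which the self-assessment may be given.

Aug 28, 2026

Nov 4, 2026 minus 66 days is Aug 30, 2026. That is a Sunday, so the deadline moves back to Friday, Aug 28, 2026.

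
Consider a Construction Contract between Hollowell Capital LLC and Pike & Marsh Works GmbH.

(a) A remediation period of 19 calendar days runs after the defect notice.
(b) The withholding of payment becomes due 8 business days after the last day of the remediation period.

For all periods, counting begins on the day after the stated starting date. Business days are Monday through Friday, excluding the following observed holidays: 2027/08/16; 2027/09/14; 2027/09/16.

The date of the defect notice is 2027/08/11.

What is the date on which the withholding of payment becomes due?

2027/09/09

Adding 19 calendar days to 2027/08/11 gives 2027/08/30, which is the last day of the remediation period.
From Monday, 2027/08/30, 8 business days (Aug 31, Sep 1, Sep 2, Sep 3, Sep 6, Sep 7, Sep 8, Sep 9, skipping weekends) brings us to Thursday, 2027/09/09, which is the date on which the withholding of payment becomes due.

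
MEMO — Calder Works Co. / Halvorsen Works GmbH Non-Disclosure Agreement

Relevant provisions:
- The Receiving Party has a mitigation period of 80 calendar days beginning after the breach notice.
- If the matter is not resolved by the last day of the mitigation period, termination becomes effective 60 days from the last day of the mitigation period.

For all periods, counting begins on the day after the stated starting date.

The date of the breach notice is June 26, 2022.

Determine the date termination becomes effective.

November 13, 2022

Adding 80 calendar days to June 26, 2022 gives September 14, 2022, which is the last day of the mitigation period.
The date termination becomes effective: 60 calendar days after September 14, 2022 is November 13, 2022.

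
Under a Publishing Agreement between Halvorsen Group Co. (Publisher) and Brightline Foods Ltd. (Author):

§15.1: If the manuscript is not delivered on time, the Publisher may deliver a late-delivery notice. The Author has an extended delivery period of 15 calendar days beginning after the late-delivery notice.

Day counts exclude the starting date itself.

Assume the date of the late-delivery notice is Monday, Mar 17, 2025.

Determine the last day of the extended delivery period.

Apr 1, 2025

The last day of the extended delivery period: Mar 17, 2025 + 15 days = Apr 1, 2025.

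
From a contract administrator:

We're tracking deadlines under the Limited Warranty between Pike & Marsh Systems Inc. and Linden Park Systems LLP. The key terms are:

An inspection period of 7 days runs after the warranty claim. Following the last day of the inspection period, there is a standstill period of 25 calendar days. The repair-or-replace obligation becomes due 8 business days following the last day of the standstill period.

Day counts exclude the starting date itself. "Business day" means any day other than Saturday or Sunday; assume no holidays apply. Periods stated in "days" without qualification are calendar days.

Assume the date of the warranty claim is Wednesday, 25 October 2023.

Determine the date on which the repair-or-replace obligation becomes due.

The last day of the inspection period: 25 October 2023 + 7 days = 1 November 2023.
The last day of the standstill period: 1 November 2023 + 25 days = 26 November 2023.
The date on which the repair-or-replace obligation becomes due: 8 business days after Sunday, 26 November 2023, skipping weekends — Nov 27, Nov 28, Nov 29, Nov 30, Dec 1, Dec 4, Dec 5, Dec 6 — lands on Wednesday, 6 December 2023.

6 December 2023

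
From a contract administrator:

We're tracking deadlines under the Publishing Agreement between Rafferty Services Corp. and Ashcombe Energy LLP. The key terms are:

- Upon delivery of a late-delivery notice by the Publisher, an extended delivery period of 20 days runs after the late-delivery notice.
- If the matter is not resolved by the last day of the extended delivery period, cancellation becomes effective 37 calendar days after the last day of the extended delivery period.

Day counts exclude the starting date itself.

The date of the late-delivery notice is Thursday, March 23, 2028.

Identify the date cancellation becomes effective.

May 19, 2028

The last day of the extended delivery period: March 23, 2028 + 20 days = April 12, 2028.
The date cancellation becomes effective: 37 calendar days after April 12, 2028 is May 19, 2028.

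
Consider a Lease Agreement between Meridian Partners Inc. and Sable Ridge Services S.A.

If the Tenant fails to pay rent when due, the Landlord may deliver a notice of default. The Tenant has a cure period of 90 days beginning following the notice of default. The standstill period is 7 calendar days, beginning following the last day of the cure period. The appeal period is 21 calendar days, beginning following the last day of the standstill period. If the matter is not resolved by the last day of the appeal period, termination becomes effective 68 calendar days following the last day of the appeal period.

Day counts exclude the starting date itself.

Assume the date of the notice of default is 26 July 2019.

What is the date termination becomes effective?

28 January 2020

Adding 90 calendar days to 26 July 2019 gives 24 October 2019, which is the last day of the cure period.
The last day of the standstill period: 24 October 2019 + 7 days = 31 October 2019.
The last day of the appeal period: 21 calendar days after 31 October 2019 is 21 November 2019.
The date termination becomes effective: 68 calendar days after 21 November 2019 is 28 January 2020.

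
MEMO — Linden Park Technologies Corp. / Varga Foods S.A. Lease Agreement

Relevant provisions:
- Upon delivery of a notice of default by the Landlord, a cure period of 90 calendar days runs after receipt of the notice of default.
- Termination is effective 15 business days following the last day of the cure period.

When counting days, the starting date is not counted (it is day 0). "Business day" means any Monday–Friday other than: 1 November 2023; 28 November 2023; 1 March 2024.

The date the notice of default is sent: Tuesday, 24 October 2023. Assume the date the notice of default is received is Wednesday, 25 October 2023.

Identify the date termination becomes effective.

13 February 2024

The last day of the cure period: 90 calendar days after 25 October 2023 is 23 January 2024.
The date termination becomes effective: counting 15 business days from Tuesday, 23 January 2024 (Jan 24, Jan 25, Jan 26, Jan 29, …, Feb 9, Feb 12, Feb 13, skipping weekends) reaches Tuesday, 13 February 2024.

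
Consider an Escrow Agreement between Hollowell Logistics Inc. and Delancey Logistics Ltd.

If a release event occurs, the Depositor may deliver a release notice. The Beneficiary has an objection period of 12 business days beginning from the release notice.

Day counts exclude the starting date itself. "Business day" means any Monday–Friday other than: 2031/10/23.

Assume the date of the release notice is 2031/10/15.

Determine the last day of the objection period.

2031/11/03

The last day of the objection period: counting 12 business days from Wednesday, 2031/10/15 (Oct 16, Oct 17, Oct 20, Oct 21, …, Oct 30, Oct 31, Nov 3, skipping weekends and the listed holiday on Oct 23) reaches Monday, 2031/11/03.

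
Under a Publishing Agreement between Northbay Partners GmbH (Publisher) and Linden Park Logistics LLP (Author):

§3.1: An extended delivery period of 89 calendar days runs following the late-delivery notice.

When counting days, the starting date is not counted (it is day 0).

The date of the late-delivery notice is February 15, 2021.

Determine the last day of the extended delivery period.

The last day of the extended delivery period: February 15, 2021 + 89 days = May 15, 2021.

May 15, 2021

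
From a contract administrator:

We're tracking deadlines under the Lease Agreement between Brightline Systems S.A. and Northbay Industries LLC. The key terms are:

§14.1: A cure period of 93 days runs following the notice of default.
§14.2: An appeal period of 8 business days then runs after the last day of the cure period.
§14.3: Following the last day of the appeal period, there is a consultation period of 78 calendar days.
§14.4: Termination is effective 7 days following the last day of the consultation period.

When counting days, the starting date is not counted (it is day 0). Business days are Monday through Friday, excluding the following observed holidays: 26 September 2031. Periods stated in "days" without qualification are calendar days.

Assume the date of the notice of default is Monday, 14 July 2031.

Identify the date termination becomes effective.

The last day of the cure period: 93 calendar days after 14 July 2031 is 15 October 2031.
The last day of the appeal period: counting 8 business days from Wednesday, 15 October 2031 (Oct 16, Oct 17, Oct 20, Oct 21, Oct 22, Oct 23, Oct 24, Oct 27, skipping weekends) reaches Monday, 27 October 2031.
The last day of the consultation period: 78 calendar days after 27 October 2031 is 13 January 2032.
The date termination becomes effective: 7 calendar days after 13 January 2032 is 20 January 2032.

20 January 2032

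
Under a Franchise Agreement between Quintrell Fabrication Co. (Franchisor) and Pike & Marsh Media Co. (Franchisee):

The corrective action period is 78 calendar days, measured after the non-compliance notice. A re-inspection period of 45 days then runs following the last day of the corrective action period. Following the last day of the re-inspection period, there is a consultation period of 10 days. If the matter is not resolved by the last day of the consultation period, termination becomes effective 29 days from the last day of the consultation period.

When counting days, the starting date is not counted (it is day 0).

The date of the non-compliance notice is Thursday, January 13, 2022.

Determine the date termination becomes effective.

June 24, 2022

The last day of the corrective action period: January 13, 2022 + 78 days = April 1, 2022.
The last day of the re-inspection period: April 1, 2022 + 45 days = May 16, 2022.
Adding 10 calendar days to May 16, 2022 gives May 26, 2022, which is the last day of the consultation period.
The date termination becomes effective: May 26, 2022 + 29 days = June 24, 2022.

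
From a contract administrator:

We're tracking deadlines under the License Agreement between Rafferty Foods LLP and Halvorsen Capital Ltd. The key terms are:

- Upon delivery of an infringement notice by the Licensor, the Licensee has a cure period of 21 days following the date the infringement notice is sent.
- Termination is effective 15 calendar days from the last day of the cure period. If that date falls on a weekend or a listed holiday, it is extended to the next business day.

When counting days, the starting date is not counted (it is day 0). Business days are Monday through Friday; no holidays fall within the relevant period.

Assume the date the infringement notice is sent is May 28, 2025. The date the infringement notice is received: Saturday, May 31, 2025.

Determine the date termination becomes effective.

July 3, 2025

The last day of the cure period: May 28, 2025 + 21 days = June 18, 2025.
The date termination becomes effective: June 18, 2025 + 15 days = July 3, 2025. July 3, 2025 is a Thursday, so no roll-forward applies.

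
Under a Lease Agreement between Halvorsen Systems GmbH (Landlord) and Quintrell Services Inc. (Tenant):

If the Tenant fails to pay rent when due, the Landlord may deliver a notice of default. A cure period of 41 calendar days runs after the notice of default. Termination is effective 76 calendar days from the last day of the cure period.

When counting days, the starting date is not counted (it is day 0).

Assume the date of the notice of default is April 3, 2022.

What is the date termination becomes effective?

The last day of the cure period: April 3, 2022 + 41 days = May 14, 2022.
The date termination becomes effective: 76 calendar days after May 14, 2022 is July 29, 2022.

July 29, 2022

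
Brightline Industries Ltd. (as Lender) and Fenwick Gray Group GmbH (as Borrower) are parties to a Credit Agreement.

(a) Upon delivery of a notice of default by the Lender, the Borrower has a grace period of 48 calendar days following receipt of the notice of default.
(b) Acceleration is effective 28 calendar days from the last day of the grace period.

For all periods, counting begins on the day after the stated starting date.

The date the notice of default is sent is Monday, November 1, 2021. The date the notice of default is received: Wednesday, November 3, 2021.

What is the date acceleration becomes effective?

January 18, 2022

The last day of the grace period: November 3, 2021 + 48 days = December 21, 2021.
The date acceleration becomes effective: 28 calendar days after December 21, 2021 is January 18, 2022.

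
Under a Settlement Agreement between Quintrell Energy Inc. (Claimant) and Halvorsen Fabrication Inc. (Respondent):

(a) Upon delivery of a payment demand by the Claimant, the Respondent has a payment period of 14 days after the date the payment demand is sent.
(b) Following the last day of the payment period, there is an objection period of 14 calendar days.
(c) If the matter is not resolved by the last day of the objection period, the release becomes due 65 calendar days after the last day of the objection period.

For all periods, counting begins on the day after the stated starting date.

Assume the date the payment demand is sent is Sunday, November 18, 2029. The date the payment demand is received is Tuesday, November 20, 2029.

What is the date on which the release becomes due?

February 19, 2030

The last day of the payment period: November 18, 2029 + 14 days = December 2, 2029.
The last day of the objection period: December 2, 2029 + 14 days = December 16, 2029.
The date on which the release becomes due: 65 calendar days after December 16, 2029 is February 19, 2030.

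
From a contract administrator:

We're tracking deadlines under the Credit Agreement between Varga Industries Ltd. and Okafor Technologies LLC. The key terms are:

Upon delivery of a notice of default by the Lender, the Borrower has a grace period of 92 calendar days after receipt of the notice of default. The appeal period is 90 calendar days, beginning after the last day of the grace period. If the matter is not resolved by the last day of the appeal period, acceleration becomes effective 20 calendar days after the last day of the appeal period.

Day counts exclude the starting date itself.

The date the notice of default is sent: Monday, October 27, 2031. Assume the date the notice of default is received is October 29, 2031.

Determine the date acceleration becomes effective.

Adding 92 calendar days to October 29, 2031 gives January 29, 2032, which is the last day of the grace period.
The last day of the appeal period: January 29, 2032 + 90 days = April 28, 2032.
Adding 20 calendar days to April 28, 2032 gives May 18, 2032, which is the date acceleration becomes effective.

May 18, 2032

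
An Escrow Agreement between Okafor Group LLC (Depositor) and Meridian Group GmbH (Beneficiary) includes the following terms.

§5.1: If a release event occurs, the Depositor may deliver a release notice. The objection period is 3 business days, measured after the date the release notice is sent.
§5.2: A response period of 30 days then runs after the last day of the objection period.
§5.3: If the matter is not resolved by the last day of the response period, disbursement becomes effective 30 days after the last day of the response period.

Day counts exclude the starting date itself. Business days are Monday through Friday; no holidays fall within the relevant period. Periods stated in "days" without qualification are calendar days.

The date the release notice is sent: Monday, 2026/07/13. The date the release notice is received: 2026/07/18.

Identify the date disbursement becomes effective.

2026/09/14

The last day of the objection period: counting 3 business days from Monday, 2026/07/13 (Jul 14, Jul 15, Jul 16, skipping weekends) reaches Thursday, 2026/07/16.
The last day of the response period: 2026/07/16 + 30 days = 2026/08/15.
The date disbursement becomes effective: 2026/08/15 + 30 days = 2026/09/14.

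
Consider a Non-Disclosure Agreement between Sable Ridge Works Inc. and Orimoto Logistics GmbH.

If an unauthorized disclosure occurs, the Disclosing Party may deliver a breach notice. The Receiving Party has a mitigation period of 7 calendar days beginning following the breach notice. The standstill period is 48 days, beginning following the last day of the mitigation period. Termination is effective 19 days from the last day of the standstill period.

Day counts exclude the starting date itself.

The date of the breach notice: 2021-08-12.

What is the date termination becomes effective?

2021-10-25

The last day of the mitigation period: 7 calendar days after 2021-08-12 is 2021-08-19.
Adding 48 calendar days to 2021-08-19 gives 2021-10-06, which is the last day of the standstill period.
Adding 19 calendar days to 2021-10-06 gives 2021-10-25, which is the date termination becomes effective.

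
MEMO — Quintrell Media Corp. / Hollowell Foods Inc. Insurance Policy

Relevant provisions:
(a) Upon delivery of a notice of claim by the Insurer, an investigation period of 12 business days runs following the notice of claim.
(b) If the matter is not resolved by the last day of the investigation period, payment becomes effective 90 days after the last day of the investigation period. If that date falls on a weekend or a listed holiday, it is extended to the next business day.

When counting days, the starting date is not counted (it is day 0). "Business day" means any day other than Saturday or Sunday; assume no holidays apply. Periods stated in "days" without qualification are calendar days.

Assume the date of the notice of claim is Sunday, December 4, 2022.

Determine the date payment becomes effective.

The last day of the investigation period: 12 business days after Sunday, December 4, 2022, skipping weekends — Dec 5, Dec 6, Dec 7, Dec 8, …, Dec 16, Dec 19, Dec 20 — lands on Tuesday, December 20, 2022.
The date payment becomes effective: 90 calendar days after December 20, 2022 is March 20, 2023. March 20, 2023 is a Monday, so no roll-forward applies.

March 20, 2023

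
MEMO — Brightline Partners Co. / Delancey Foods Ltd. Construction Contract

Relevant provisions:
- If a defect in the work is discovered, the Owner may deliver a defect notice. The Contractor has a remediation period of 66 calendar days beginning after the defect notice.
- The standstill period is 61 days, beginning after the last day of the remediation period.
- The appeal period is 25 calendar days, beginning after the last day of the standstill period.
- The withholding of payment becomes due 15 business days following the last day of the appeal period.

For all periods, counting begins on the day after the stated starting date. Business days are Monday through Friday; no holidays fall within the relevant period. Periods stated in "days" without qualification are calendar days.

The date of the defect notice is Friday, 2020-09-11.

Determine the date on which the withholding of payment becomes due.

2021-03-03

The last day of the remediation period: 66 calendar days after 2020-09-11 is 2020-11-16.
The last day of the standstill period: 2020-11-16 + 61 days = 2021-01-16.
Adding 25 calendar days to 2021-01-16 gives 2021-02-10, which is the last day of the appeal period.
From Wednesday, 2021-02-10, 15 business days (Feb 11, Feb 12, Feb 15, Feb 16, …, Mar 1, Mar 2, Mar 3, skipping weekends) brings us to Wednesday, 2021-03-03, which is the date on which the withholding of payment becomes due.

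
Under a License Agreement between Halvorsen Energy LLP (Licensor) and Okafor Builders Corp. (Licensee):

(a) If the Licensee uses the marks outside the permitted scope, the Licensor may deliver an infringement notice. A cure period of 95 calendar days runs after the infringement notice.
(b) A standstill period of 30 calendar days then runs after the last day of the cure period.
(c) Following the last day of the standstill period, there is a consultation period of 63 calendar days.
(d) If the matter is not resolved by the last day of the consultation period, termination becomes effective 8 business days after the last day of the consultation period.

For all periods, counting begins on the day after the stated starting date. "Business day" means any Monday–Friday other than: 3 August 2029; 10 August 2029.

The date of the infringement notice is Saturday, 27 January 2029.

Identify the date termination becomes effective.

16 August 2029

The last day of the cure period: 95 calendar days after 27 January 2029 is 2 May 2029.
Adding 30 calendar days to 2 May 2029 gives 1 June 2029, which is the last day of the standstill period.
The last day of the consultation period: 1 June 2029 + 63 days = 3 August 2029.
The date termination becomes effective: counting 8 business days from Friday, 3 August 2029 (Aug 6, Aug 7, Aug 8, Aug 9, Aug 13, Aug 14, Aug 15, Aug 16, skipping weekends and the listed holiday on Aug 10) reaches Thursday, 16 August 2029.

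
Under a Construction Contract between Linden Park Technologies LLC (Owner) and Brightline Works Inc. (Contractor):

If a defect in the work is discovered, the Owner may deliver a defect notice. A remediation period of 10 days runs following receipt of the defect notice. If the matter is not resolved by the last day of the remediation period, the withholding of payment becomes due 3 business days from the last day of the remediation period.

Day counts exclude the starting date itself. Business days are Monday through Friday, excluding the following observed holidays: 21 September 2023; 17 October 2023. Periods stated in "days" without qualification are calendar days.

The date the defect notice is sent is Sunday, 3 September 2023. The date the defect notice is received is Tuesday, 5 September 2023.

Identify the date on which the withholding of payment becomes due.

20 September 2023

Adding 10 calendar days to 5 September 2023 gives 15 September 2023, which is the last day of the remediation period.
The date on which the withholding of payment becomes due: counting 3 business days from Friday, 15 September 2023 (Sep 18, Sep 19, Sep 20, skipping weekends) reaches Wednesday, 20 September 2023.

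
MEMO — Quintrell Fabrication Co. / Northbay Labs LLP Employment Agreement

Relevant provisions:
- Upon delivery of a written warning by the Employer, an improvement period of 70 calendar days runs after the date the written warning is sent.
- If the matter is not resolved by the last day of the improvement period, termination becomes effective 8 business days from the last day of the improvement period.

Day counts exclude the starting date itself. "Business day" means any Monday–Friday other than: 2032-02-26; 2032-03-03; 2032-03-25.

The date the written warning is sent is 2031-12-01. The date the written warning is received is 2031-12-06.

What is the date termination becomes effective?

2032-02-19

The last day of the improvement period: 70 calendar days after 2031-12-01 is 2032-02-09.
From Monday, 2032-02-09, 8 business days (Feb 10, Feb 11, Feb 12, Feb 13, Feb 16, Feb 17, Feb 18, Feb 19, skipping weekends) brings us to Thursday, 2032-02-19, which is the date termination becomes effective.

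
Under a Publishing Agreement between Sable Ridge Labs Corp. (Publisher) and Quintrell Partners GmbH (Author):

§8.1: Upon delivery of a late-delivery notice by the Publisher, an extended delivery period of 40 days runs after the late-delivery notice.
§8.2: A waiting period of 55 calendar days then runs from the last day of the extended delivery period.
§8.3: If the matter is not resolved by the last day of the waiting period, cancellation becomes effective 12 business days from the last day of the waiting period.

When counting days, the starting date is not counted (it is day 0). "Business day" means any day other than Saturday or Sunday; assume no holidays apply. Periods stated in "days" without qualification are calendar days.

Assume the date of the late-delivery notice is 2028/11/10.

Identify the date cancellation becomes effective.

The last day of the extended delivery period: 2028/11/10 + 40 days = 2028/12/20.
The last day of the waiting period: 2028/12/20 + 55 days = 2029/02/13.
The date cancellation becomes effective: 12 business days after Tuesday, 2029/02/13, skipping weekends — Feb 14, Feb 15, Feb 16, Feb 19, …, Feb 27, Feb 28, Mar 1 — lands on Thursday, 2029/03/01.

2029/03/01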